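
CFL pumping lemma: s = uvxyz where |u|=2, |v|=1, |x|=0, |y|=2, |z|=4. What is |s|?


|s| = |u| + |v| + |x| + |y| + |z|
= 2 + 1 + 0 + 2 + 4
= 3 + 0 + 6
= 3 + 6
= 9

9


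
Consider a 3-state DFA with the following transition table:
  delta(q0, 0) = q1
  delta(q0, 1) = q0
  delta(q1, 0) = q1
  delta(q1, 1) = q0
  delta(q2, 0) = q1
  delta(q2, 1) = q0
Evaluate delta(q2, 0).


Looking up transition function:
delta(q2, 0) in the table
Row: q2, Column: 0
Result: q1

q1


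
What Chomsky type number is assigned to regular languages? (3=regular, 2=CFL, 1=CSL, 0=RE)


Chomsky hierarchy levels:
  Type 3: Regular (DFA/NFA/regex)
  Type 2: Context-free (PDA)
  Type 1: Context-sensitive
  Type 0: Recursively enumerable (TM)
'regular' corresponds to Type 3

3


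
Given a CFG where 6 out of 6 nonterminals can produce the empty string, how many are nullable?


Nonterminals: {S, A, B, C, D, E}
A nonterminal is nullable if it can derive epsilon
Counting nullable nonterminals: 6
Total nullable = 6

6


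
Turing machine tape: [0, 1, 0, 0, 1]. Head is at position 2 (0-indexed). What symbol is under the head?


Tape: [0, 1, 0, 0, 1]
Positions: 0 1 2 3 4
Values:    0 1 0 0 1
Head at position 2
tape[2] = 0

0


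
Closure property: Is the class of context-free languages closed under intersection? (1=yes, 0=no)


CFL closure properties:
  Closed under: union, concatenation, Kleene star
  NOT closed under: intersection, complement
Operation 'intersection' is in not-closed list -> No (not closed)

0


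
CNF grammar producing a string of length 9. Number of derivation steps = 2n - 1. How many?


Chomsky Normal Form derivation:
String length n = 9
Each step either:
  - Splits a nonterminal into two (n-1 such steps)
  - Converts a nonterminal to terminal (n such steps)
Total = (n-1) + n = 2n - 1
= 2(9) - 1
= 18 - 1
= 17

17


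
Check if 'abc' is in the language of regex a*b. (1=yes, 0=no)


Pattern: a*b
String: 'abc'
Pattern requires: zero or more 'a's followed by exactly one 'b'
Found 1 leading 'a's
Remaining: 'bc'
Remaining is not 'b' -> no match
Result: 0

0


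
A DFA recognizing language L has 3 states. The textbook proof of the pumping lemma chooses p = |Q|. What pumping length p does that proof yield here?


Pumping lemma for regular languages (standard proof):
Take p = |Q|, the number of DFA states.
Any string of length >= |Q| passes through |Q|+1 states while reading its first |Q| symbols,
so by pigeonhole some state repeats, giving the loop that can be pumped.
Here |Q| = 3
Therefore the proof uses p = 3

3


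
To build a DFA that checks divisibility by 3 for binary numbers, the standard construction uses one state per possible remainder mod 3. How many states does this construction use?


Divisibility by 3 is tracked via the remainder mod 3: 0, 1, ..., 2
The construction assigns one state to each remainder
Number of remainders = 3

3


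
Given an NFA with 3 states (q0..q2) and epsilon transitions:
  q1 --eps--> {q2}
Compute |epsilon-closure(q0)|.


Starting from q0
Initialize closure = {q0}
q0 has no outgoing epsilon transitions -> nothing to add
Final closure: {q0}
Size = 1

1


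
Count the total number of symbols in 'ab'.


String: 'ab'
Counting characters:
  'a' appears 1 time(s)
  'b' appears 1 time(s)
Total length = 1 + 1 = 2

2


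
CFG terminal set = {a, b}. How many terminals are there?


Terminal symbols: a, b
Counting each: a (#1), b (#2)
Total = 2

2


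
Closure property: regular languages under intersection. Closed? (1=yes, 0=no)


Regular languages are closed under:
- Union (DFA product construction)
- Intersection (DFA product construction)
- Complement (swap accept/reject states)
- Concatenation (NFA construction)
- Kleene star (NFA construction)
intersection is in this list
Therefore: closed

1


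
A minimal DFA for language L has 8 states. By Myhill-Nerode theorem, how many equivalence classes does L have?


Myhill-Nerode theorem:
Number of equivalence classes = number of states in minimal DFA
Minimal DFA states = 8
Therefore equivalence classes = 8

8


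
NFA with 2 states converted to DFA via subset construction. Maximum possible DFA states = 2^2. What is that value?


NFA has 2 states
Subset construction: each DFA state = subset of NFA states
Maximum subsets = 2^2
2^2 = 4

4


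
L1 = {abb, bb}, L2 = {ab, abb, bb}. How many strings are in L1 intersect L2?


L1 = {abb, bb}
L2 = {ab, abb, bb}
Checking each string in L1 against L2:
  'abb': in L2? Yes
  'bb': in L2? Yes
Intersection = {abb, bb}
|L1 ∩ L2| = 2

2


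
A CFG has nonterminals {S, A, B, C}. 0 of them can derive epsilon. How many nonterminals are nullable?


Nonterminals: {S, A, B, C}
A nonterminal is nullable if it can derive epsilon
Counting nullable nonterminals: 0
Total nullable = 0

0


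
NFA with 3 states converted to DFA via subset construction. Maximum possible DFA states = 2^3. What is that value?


NFA has 3 states
Subset construction: each DFA state = subset of NFA states
Maximum subsets = 2^3
2^3 = 8

8


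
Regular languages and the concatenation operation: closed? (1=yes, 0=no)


Regular languages are closed under all standard operations:
- Union: Yes (product construction)
- Intersection: Yes (product construction)
- Complement: Yes (swap accept/reject)
- Concatenation: Yes (NFA construction)
Operation: concatenation -> Closed

1


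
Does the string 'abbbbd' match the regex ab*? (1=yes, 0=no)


Pattern: ab*
String: 'abbbbd'
Pattern requires: exactly one 'a' followed by zero or more 'b's
First char is 'a' -> OK
Rest 'bbbbd': all b's? No
Result: 0

0


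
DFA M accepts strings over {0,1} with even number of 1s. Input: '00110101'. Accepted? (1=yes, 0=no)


DFA has 2 states: q_even (start, accept=yes) and q_odd
Processing string '00110101' character by character:
  Position 0: read '0', 1-count=0 -> q_even (no change)
  Position 1: read '0', 1-count=0 -> q_even (no change)
  Position 2: read '1', 1-count=1 -> q_odd
  Position 3: read '1', 1-count=2 -> q_even
  Position 4: read '0', 1-count=2 -> q_even (no change)
  Position 5: read '1', 1-count=3 -> q_odd
  Position 6: read '0', 1-count=3 -> q_odd (no change)
  Position 7: read '1', 1-count=4 -> q_even
Final state: q_even, total 1s = 4 (even); the DFA requires an even count -> accept

1


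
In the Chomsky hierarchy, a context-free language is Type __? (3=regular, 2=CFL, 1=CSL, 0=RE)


Chomsky hierarchy levels:
  Type 3: Regular (DFA/NFA/regex)
  Type 2: Context-free (PDA)
  Type 1: Context-sensitive
  Type 0: Recursively enumerable (TM)
'context-free' corresponds to Type 2

2


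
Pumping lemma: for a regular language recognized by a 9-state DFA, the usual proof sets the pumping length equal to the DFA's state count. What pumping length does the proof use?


Pumping lemma for regular languages (standard proof):
Take p = |Q|, the number of DFA states.
Any string of length >= |Q| passes through |Q|+1 states while reading its first |Q| symbols,
so by pigeonhole some state repeats, giving the loop that can be pumped.
Here |Q| = 9
Therefore the proof uses p = 9

9


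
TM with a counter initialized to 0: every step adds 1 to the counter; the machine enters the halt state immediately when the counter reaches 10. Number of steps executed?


Counter starts at 0. Counting sequence:
  Step 1: counter = 1
  Step 2: counter = 2
  Step 3: counter = 3
  Step 4: counter = 4
  Step 5: counter = 5
  Step 6: counter = 6
  ...
  Step 10: counter = 10
Counter reached 10 -> halt
Total steps = 10

10


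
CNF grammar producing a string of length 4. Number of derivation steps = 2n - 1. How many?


Chomsky Normal Form derivation:
String length n = 4
Each step either:
  - Splits a nonterminal into two (n-1 such steps)
  - Converts a nonterminal to terminal (n such steps)
Total = (n-1) + n = 2n - 1
= 2(4) - 1
= 8 - 1
= 7

7


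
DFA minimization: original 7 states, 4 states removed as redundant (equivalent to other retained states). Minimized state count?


Original DFA: 7 states
Redundant states removed: 4
Minimized states = original - removed
= 7 - 4
= 3

3


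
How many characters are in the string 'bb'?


String: 'bb'
Counting characters:
  'b' appears 2 time(s)
Total length = 0 + 2 = 2

2


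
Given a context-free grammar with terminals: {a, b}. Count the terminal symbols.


Terminal symbols: a, b
Counting each: a (#1), b (#2)
Total = 2

2


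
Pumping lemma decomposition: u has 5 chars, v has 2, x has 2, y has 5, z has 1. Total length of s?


|s| = |u| + |v| + |x| + |y| + |z|
= 5 + 2 + 2 + 5 + 1
= 7 + 2 + 6
= 9 + 6
= 15

15


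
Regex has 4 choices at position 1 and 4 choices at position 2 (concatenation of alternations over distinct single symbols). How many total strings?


First group: 4 alternatives
Second group: 4 alternatives
Concatenation: each choice from group 1 pairs with each from group 2
Total = 4 x 4 = 16

16


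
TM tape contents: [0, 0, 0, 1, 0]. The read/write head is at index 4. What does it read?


Tape: [0, 0, 0, 1, 0]
Positions: 0 1 2 3 4
Values:    0 0 0 1 0
Head at position 4
tape[4] = 0

0


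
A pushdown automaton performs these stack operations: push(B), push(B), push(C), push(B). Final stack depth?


Tracing stack operations:
  push(B) -> stack = [B], depth=1
  push(B) -> stack = [B,B], depth=2
  push(C) -> stack = [B,B,C], depth=3
  push(B) -> stack = [B,B,C,B], depth=4
Final depth = 4

4


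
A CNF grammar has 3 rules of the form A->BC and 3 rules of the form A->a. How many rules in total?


CNF allows two rule forms:
  A -> BC (binary): 3 rules
  A -> a (terminal): 3 rules
Total = 3 + 3 = 6

6


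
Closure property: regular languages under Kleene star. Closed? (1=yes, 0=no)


Regular languages are closed under:
- Union (DFA product construction)
- Intersection (DFA product construction)
- Complement (swap accept/reject states)
- Concatenation (NFA construction)
- Kleene star (NFA construction)
Kleene star is in this list
Therefore: closed

1


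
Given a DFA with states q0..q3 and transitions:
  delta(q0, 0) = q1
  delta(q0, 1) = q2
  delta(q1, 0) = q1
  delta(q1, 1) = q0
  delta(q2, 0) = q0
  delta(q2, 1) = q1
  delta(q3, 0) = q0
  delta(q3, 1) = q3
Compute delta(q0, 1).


Looking up transition function:
delta(q0, 1) in the table
Row: q0, Column: 1
Result: q2

q2


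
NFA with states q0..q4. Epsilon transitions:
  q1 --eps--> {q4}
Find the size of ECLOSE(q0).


Starting from q0
Initialize closure = {q0}
q0 has no outgoing epsilon transitions -> nothing to add
Final closure: {q0}
Size = 1

1


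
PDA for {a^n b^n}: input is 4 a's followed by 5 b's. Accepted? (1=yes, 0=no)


Language requires equal numbers of a's and b's
PDA pushes for each 'a', pops for each 'b'
Number of a's = 4
Number of b's = 5
4 != 5 -> Reject

0


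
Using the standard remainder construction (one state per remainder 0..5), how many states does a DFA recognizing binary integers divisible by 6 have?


Divisibility by 6 is tracked via the remainder mod 6: 0, 1, ..., 5
The construction assigns one state to each remainder
Number of remainders = 6

6


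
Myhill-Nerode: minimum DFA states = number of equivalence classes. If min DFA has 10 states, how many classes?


Myhill-Nerode theorem:
Number of equivalence classes = number of states in minimal DFA
Minimal DFA states = 10
Therefore equivalence classes = 10

10


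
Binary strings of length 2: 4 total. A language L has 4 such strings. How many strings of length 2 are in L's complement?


Alphabet: {0,1}
String length: 2
Total strings of length 2 = 2^2 = 4
Strings in L = 4
Complement = total - |L|
= 4 - 4
= 0

0


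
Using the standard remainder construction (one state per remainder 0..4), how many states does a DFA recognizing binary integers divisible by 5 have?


Divisibility by 5 is tracked via the remainder mod 5: 0, 1, ..., 4
The construction assigns one state to each remainder
Number of remainders = 5

5


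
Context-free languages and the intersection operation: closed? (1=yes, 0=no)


CFL closure properties:
  Closed under: union, concatenation, Kleene star
  NOT closed under: intersection, complement
Operation 'intersection' is in not-closed list -> No (not closed)

0


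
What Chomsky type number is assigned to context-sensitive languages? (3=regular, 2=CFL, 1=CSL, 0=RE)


Chomsky hierarchy levels:
  Type 3: Regular (DFA/NFA/regex)
  Type 2: Context-free (PDA)
  Type 1: Context-sensitive
  Type 0: Recursively enumerable (TM)
'context-sensitive' corresponds to Type 1

1


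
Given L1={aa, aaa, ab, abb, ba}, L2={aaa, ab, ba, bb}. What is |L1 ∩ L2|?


L1 = {aa, aaa, ab, abb, ba}
L2 = {aaa, ab, ba, bb}
Checking each string in L1 against L2:
  'aa': in L2? No
  'aaa': in L2? Yes
  'ab': in L2? Yes
  'abb': in L2? No
  'ba': in L2? Yes
Intersection = {aaa, ab, ba}
|L1 ∩ L2| = 3

3


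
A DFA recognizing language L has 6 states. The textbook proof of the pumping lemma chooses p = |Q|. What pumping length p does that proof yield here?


Pumping lemma for regular languages (standard proof):
Take p = |Q|, the number of DFA states.
Any string of length >= |Q| passes through |Q|+1 states while reading its first |Q| symbols,
so by pigeonhole some state repeats, giving the loop that can be pumped.
Here |Q| = 6
Therefore the proof uses p = 6

6


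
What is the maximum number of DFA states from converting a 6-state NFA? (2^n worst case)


NFA has 6 states
Subset construction: each DFA state = subset of NFA states
Maximum subsets = 2^6
2^6 = 64

64


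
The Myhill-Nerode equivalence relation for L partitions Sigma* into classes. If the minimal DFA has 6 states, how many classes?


Myhill-Nerode theorem:
Number of equivalence classes = number of states in minimal DFA
Minimal DFA states = 6
Therefore equivalence classes = 6

6


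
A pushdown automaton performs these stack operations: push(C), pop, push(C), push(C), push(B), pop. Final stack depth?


Tracing stack operations:
  push(C) -> stack = [C], depth=1
  pop -> removed C, stack = [], depth=0
  push(C) -> stack = [C], depth=1
  push(C) -> stack = [C,C], depth=2
  push(B) -> stack = [C,C,B], depth=3
  pop -> removed B, stack = [C,C], depth=2
Final depth = 2

2


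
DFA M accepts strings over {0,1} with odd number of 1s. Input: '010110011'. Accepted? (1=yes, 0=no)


DFA has 2 states: q_even (start, accept=no) and q_odd
Processing string '010110011' character by character:
  Position 0: read '0', 1-count=0 -> q_even (no change)
  Position 1: read '1', 1-count=1 -> q_odd
  Position 2: read '0', 1-count=1 -> q_odd (no change)
  Position 3: read '1', 1-count=2 -> q_even
  Position 4: read '1', 1-count=3 -> q_odd
  Position 5: read '0', 1-count=3 -> q_odd (no change)
  Position 6: read '0', 1-count=3 -> q_odd (no change)
  Position 7: read '1', 1-count=4 -> q_even
  Position 8: read '1', 1-count=5 -> q_odd
Final state: q_odd, total 1s = 5 (odd); the DFA requires an odd count -> accept

1


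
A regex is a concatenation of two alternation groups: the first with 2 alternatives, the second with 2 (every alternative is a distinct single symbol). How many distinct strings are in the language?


First group: 2 alternatives
Second group: 2 alternatives
Concatenation: each choice from group 1 pairs with each from group 2
Total = 2 x 2 = 4

4


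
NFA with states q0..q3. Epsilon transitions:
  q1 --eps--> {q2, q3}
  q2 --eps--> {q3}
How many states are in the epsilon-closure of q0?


Starting from q0
Initialize closure = {q0}
q0 has no outgoing epsilon transitions -> nothing to add
Final closure: {q0}
Size = 1

1


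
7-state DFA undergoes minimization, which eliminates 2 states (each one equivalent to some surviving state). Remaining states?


Original DFA: 7 states
Redundant states removed: 2
Minimized states = original - removed
= 7 - 2
= 5

5


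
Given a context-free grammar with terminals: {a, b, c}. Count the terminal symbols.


Terminal symbols: a, b, c
Counting each: a (#1), b (#2), c (#3)
Total = 3

3


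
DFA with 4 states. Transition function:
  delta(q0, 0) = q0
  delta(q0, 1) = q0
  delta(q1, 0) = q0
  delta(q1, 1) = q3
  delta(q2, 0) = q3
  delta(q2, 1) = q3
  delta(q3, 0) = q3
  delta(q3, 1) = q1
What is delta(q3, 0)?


Looking up transition function:
delta(q3, 0) in the table
Row: q3, Column: 0
Result: q3

q3


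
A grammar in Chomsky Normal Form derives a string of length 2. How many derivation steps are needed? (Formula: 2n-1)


Chomsky Normal Form derivation:
String length n = 2
Each step either:
  - Splits a nonterminal into two (n-1 such steps)
  - Converts a nonterminal to terminal (n such steps)
Total = (n-1) + n = 2n - 1
= 2(2) - 1
= 4 - 1
= 3

3


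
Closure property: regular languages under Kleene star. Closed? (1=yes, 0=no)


Regular languages are closed under:
- Union (DFA product construction)
- Intersection (DFA product construction)
- Complement (swap accept/reject states)
- Concatenation (NFA construction)
- Kleene star (NFA construction)
Kleene star is in this list
Therefore: closed

1


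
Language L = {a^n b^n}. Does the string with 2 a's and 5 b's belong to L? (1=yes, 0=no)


Language requires equal numbers of a's and b's
PDA pushes for each 'a', pops for each 'b'
Number of a's = 2
Number of b's = 5
2 != 5 -> Reject

0


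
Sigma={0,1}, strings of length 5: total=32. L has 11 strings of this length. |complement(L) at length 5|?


Alphabet: {0,1}
String length: 5
Total strings of length 5 = 2^5 = 32
Strings in L = 11
Complement = total - |L|
= 32 - 11
= 21

21


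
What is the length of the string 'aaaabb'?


String: 'aaaabb'
Counting characters:
  'a' appears 4 time(s)
  'b' appears 2 time(s)
Total length = 4 + 2 = 6

6


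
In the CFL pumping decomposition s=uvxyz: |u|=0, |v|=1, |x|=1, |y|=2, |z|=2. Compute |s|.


|s| = |u| + |v| + |x| + |y| + |z|
= 0 + 1 + 1 + 2 + 2
= 1 + 1 + 4
= 2 + 4
= 6

6


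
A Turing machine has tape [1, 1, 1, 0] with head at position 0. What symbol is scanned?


Tape: [1, 1, 1, 0]
Positions: 0 1 2 3
Values:    1 1 1 0
Head at position 0
tape[0] = 1

1


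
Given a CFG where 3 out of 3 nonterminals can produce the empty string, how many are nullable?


Nonterminals: {S, A, B}
A nonterminal is nullable if it can derive epsilon
Counting nullable nonterminals: 3
Total nullable = 3

3


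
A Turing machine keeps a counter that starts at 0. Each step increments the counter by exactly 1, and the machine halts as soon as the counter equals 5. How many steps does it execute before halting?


Counter starts at 0. Counting sequence:
  Step 1: counter = 1
  Step 2: counter = 2
  Step 3: counter = 3
  Step 4: counter = 4
  Step 5: counter = 5
Counter reached 5 -> halt
Total steps = 5

5


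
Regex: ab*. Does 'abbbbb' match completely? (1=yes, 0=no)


Pattern: ab*
String: 'abbbbb'
Pattern requires: exactly one 'a' followed by zero or more 'b's
First char is 'a' -> OK
Rest 'bbbbb': all b's? Yes
Result: 1

1


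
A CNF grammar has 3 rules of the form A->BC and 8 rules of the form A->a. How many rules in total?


CNF allows two rule forms:
  A -> BC (binary): 3 rules
  A -> a (terminal): 8 rules
Total = 3 + 8 = 11

11


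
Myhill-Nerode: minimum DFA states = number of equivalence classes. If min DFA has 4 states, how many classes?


Myhill-Nerode theorem:
Number of equivalence classes = number of states in minimal DFA
Minimal DFA states = 4
Therefore equivalence classes = 4

4


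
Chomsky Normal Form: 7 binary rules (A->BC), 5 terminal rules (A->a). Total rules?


CNF allows two rule forms:
  A -> BC (binary): 7 rules
  A -> a (terminal): 5 rules
Total = 7 + 5 = 12

12


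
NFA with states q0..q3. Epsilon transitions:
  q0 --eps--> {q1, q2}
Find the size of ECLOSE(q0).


Starting from q0
Initialize closure = {q0}
Follow epsilon from q0 -> add q1
Follow epsilon from q0 -> add q2
Final closure: {q0, q1, q2}
Size = 3

3


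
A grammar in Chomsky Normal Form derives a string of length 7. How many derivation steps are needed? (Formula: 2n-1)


Chomsky Normal Form derivation:
String length n = 7
Each step either:
  - Splits a nonterminal into two (n-1 such steps)
  - Converts a nonterminal to terminal (n such steps)
Total = (n-1) + n = 2n - 1
= 2(7) - 1
= 14 - 1
= 13

13


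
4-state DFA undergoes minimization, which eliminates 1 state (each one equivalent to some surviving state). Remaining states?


Original DFA: 4 states
Redundant states removed: 1
Minimized states = original - removed
= 4 - 1
= 3

3


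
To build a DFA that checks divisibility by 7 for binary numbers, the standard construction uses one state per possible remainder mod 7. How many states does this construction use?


Divisibility by 7 is tracked via the remainder mod 7: 0, 1, ..., 6
The construction assigns one state to each remainder
Number of remainders = 7

7


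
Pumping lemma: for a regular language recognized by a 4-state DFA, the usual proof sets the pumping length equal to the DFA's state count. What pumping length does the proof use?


Pumping lemma for regular languages (standard proof):
Take p = |Q|, the number of DFA states.
Any string of length >= |Q| passes through |Q|+1 states while reading its first |Q| symbols,
so by pigeonhole some state repeats, giving the loop that can be pumped.
Here |Q| = 4
Therefore the proof uses p = 4

4


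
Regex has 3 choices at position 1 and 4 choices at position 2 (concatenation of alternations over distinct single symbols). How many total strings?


First group: 3 alternatives
Second group: 4 alternatives
Concatenation: each choice from group 1 pairs with each from group 2
Total = 3 x 4 = 12

12


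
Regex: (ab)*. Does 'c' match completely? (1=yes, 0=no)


Pattern: (ab)*
String: 'c'
Pattern requires: zero or more repetitions of 'ab'
Length 1 is odd -> cannot be (ab)* -> no match
Result: 0

0


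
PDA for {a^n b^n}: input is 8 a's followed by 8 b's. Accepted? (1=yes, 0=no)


Language requires equal numbers of a's and b's
PDA pushes for each 'a', pops for each 'b'
Number of a's = 8
Number of b's = 8
8 == 8 -> Accept

1


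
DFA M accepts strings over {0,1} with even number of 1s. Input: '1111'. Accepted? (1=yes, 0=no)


DFA has 2 states: q_even (start, accept=yes) and q_odd
Processing string '1111' character by character:
  Position 0: read '1', 1-count=1 -> q_odd
  Position 1: read '1', 1-count=2 -> q_even
  Position 2: read '1', 1-count=3 -> q_odd
  Position 3: read '1', 1-count=4 -> q_even
Final state: q_even, total 1s = 4 (even); the DFA requires an even count -> accept

1


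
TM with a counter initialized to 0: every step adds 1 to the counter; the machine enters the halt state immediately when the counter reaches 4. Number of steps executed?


Counter starts at 0. Counting sequence:
  Step 1: counter = 1
  Step 2: counter = 2
  Step 3: counter = 3
  Step 4: counter = 4
Counter reached 4 -> halt
Total steps = 4

4


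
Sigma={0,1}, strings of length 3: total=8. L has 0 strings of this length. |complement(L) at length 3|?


Alphabet: {0,1}
String length: 3
Total strings of length 3 = 2^3 = 8
Strings in L = 0
Complement = total - |L|
= 8 - 0
= 8

8


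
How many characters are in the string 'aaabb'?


String: 'aaabb'
Counting characters:
  'a' appears 3 time(s)
  'b' appears 2 time(s)
Total length = 3 + 2 = 5

5


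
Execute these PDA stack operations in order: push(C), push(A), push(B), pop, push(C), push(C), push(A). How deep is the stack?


Tracing stack operations:
  push(C) -> stack = [C], depth=1
  push(A) -> stack = [C,A], depth=2
  push(B) -> stack = [C,A,B], depth=3
  pop -> removed B, stack = [C,A], depth=2
  push(C) -> stack = [C,A,C], depth=3
  push(C) -> stack = [C,A,C,C], depth=4
  push(A) -> stack = [C,A,C,C,A], depth=5
Final depth = 5

5


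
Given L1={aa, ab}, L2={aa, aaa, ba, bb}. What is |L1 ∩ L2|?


L1 = {aa, ab}
L2 = {aa, aaa, ba, bb}
Checking each string in L1 against L2:
  'aa': in L2? Yes
  'ab': in L2? No
Intersection = {aa}
|L1 ∩ L2| = 1

1


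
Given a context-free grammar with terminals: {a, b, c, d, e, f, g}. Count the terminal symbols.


Terminal symbols: a, b, c, d, e, f, g
Counting each: a (#1), b (#2), c (#3), d (#4), e (#5), f (#6), g (#7)
Total = 7

7


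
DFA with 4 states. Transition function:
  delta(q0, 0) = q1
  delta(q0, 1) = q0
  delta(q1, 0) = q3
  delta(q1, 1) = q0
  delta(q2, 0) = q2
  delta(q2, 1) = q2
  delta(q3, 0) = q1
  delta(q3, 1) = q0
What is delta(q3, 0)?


Looking up transition function:
delta(q3, 0) in the table
Row: q3, Column: 0
Result: q1

q1


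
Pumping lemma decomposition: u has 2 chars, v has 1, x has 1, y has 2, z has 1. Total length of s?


|s| = |u| + |v| + |x| + |y| + |z|
= 2 + 1 + 1 + 2 + 1
= 3 + 1 + 3
= 4 + 3
= 7

7


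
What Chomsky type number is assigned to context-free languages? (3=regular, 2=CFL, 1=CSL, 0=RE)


Chomsky hierarchy levels:
  Type 3: Regular (DFA/NFA/regex)
  Type 2: Context-free (PDA)
  Type 1: Context-sensitive
  Type 0: Recursively enumerable (TM)
'context-free' corresponds to Type 2

2


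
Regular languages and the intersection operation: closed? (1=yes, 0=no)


Regular languages are closed under all standard operations:
- Union: Yes (product construction)
- Intersection: Yes (product construction)
- Complement: Yes (swap accept/reject)
- Concatenation: Yes (NFA construction)
Operation: intersection -> Closed

1


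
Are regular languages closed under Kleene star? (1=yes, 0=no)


Regular languages are closed under:
- Union (DFA product construction)
- Intersection (DFA product construction)
- Complement (swap accept/reject states)
- Concatenation (NFA construction)
- Kleene star (NFA construction)
Kleene star is in this list
Therefore: closed

1


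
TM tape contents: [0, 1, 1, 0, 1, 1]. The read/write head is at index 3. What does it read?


Tape: [0, 1, 1, 0, 1, 1]
Positions: 0 1 2 3 4 5
Values:    0 1 1 0 1 1
Head at position 3
tape[3] = 0

0


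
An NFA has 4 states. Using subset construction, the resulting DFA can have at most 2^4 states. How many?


NFA has 4 states
Subset construction: each DFA state = subset of NFA states
Maximum subsets = 2^4
2^4 = 16

16


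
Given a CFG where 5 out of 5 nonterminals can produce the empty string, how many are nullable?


Nonterminals: {S, A, B, C, D}
A nonterminal is nullable if it can derive epsilon
Counting nullable nonterminals: 5
Total nullable = 5

5


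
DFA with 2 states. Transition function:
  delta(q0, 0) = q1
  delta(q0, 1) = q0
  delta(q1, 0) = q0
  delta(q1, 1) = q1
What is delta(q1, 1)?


Looking up transition function:
delta(q1, 1) in the table
Row: q1, Column: 1
Result: q1

q1


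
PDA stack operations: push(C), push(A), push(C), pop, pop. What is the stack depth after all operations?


Tracing stack operations:
  push(C) -> stack = [C], depth=1
  push(A) -> stack = [C,A], depth=2
  push(C) -> stack = [C,A,C], depth=3
  pop -> removed C, stack = [C,A], depth=2
  pop -> removed A, stack = [C], depth=1
Final depth = 1

1


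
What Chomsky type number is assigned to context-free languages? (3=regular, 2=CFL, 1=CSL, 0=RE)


Chomsky hierarchy levels:
  Type 3: Regular (DFA/NFA/regex)
  Type 2: Context-free (PDA)
  Type 1: Context-sensitive
  Type 0: Recursively enumerable (TM)
'context-free' corresponds to Type 2

2


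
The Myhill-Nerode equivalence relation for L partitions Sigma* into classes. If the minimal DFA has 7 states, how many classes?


Myhill-Nerode theorem:
Number of equivalence classes = number of states in minimal DFA
Minimal DFA states = 7
Therefore equivalence classes = 7

7


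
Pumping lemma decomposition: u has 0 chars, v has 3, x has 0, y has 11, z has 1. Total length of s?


|s| = |u| + |v| + |x| + |y| + |z|
= 0 + 3 + 0 + 11 + 1
= 3 + 0 + 12
= 3 + 12
= 15

15


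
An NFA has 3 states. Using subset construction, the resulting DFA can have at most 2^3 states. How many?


NFA has 3 states
Subset construction: each DFA state = subset of NFA states
Maximum subsets = 2^3
2^3 = 8

8


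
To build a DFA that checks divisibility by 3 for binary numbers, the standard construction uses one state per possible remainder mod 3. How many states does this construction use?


Divisibility by 3 is tracked via the remainder mod 3: 0, 1, ..., 2
The construction assigns one state to each remainder
Number of remainders = 3

3


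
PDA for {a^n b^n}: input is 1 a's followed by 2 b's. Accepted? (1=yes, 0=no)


Language requires equal numbers of a's and b's
PDA pushes for each 'a', pops for each 'b'
Number of a's = 1
Number of b's = 2
1 != 2 -> Reject

0


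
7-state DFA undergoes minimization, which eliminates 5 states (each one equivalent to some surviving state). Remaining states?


Original DFA: 7 states
Redundant states removed: 5
Minimized states = original - removed
= 7 - 5
= 2

2


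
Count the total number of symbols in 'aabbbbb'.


String: 'aabbbbb'
Counting characters:
  'a' appears 2 time(s)
  'b' appears 5 time(s)
Total length = 2 + 5 = 7

7


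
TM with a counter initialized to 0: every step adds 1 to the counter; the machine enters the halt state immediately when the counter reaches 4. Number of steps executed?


Counter starts at 0. Counting sequence:
  Step 1: counter = 1
  Step 2: counter = 2
  Step 3: counter = 3
  Step 4: counter = 4
Counter reached 4 -> halt
Total steps = 4

4


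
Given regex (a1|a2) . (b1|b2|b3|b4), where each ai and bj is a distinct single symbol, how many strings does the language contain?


First group: 2 alternatives
Second group: 4 alternatives
Concatenation: each choice from group 1 pairs with each from group 2
Total = 2 x 4 = 8

8


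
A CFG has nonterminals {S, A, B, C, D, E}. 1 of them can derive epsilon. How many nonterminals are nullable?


Nonterminals: {S, A, B, C, D, E}
A nonterminal is nullable if it can derive epsilon
Counting nullable nonterminals: 1
Total nullable = 1

1


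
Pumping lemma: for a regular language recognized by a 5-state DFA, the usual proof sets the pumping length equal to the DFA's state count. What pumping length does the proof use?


Pumping lemma for regular languages (standard proof):
Take p = |Q|, the number of DFA states.
Any string of length >= |Q| passes through |Q|+1 states while reading its first |Q| symbols,
so by pigeonhole some state repeats, giving the loop that can be pumped.
Here |Q| = 5
Therefore the proof uses p = 5

5


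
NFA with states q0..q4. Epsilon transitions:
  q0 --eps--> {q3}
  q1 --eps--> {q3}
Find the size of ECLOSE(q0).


Starting from q0
Initialize closure = {q0}
Follow epsilon from q0 -> add q3
Final closure: {q0, q3}
Size = 2

2


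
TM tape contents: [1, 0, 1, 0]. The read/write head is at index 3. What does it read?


Tape: [1, 0, 1, 0]
Positions: 0 1 2 3
Values:    1 0 1 0
Head at position 3
tape[3] = 0

0


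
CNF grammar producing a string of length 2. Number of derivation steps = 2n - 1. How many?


Chomsky Normal Form derivation:
String length n = 2
Each step either:
  - Splits a nonterminal into two (n-1 such steps)
  - Converts a nonterminal to terminal (n such steps)
Total = (n-1) + n = 2n - 1
= 2(2) - 1
= 4 - 1
= 3

3


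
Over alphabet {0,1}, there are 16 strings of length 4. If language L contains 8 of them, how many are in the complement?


Alphabet: {0,1}
String length: 4
Total strings of length 4 = 2^4 = 16
Strings in L = 8
Complement = total - |L|
= 16 - 8
= 8

8


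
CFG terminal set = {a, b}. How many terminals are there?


Terminal symbols: a, b
Counting each: a (#1), b (#2)
Total = 2

2


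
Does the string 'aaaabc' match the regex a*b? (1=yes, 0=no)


Pattern: a*b
String: 'aaaabc'
Pattern requires: zero or more 'a's followed by exactly one 'b'
Found 4 leading 'a's
Remaining: 'bc'
Remaining is not 'b' -> no match
Result: 0

0


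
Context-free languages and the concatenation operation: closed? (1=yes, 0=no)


CFL closure properties:
  Closed under: union, concatenation, Kleene star
  NOT closed under: intersection, complement
Operation 'concatenation' is in closed list -> Yes (closed)

1


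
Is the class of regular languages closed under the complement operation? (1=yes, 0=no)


Regular languages are closed under:
- Union (DFA product construction)
- Intersection (DFA product construction)
- Complement (swap accept/reject states)
- Concatenation (NFA construction)
- Kleene star (NFA construction)
complement is in this list
Therefore: closed

1


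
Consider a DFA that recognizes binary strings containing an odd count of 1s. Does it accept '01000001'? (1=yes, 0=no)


DFA has 2 states: q_even (start, accept=no) and q_odd
Processing string '01000001' character by character:
  Position 0: read '0', 1-count=0 -> q_even (no change)
  Position 1: read '1', 1-count=1 -> q_odd
  Position 2: read '0', 1-count=1 -> q_odd (no change)
  Position 3: read '0', 1-count=1 -> q_odd (no change)
  Position 4: read '0', 1-count=1 -> q_odd (no change)
  Position 5: read '0', 1-count=1 -> q_odd (no change)
  Position 6: read '0', 1-count=1 -> q_odd (no change)
  Position 7: read '1', 1-count=2 -> q_even
Final state: q_even, total 1s = 2 (even); the DFA requires an odd count -> reject

0


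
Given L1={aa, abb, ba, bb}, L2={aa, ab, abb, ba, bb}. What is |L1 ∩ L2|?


L1 = {aa, abb, ba, bb}
L2 = {aa, ab, abb, ba, bb}
Checking each string in L1 against L2:
  'aa': in L2? Yes
  'abb': in L2? Yes
  'ba': in L2? Yes
  'bb': in L2? Yes
Intersection = {aa, abb, ba, bb}
|L1 ∩ L2| = 4

4


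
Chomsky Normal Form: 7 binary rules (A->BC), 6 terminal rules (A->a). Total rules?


CNF allows two rule forms:
  A -> BC (binary): 7 rules
  A -> a (terminal): 6 rules
Total = 7 + 6 = 13

13


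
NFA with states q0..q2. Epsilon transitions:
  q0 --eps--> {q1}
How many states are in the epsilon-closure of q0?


Starting from q0
Initialize closure = {q0}
Follow epsilon from q0 -> add q1
Final closure: {q0, q1}
Size = 2

2


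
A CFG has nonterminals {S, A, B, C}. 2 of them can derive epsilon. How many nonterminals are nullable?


Nonterminals: {S, A, B, C}
A nonterminal is nullable if it can derive epsilon
Counting nullable nonterminals: 2
Total nullable = 2

2


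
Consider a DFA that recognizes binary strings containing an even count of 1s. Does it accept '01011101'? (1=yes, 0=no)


DFA has 2 states: q_even (start, accept=yes) and q_odd
Processing string '01011101' character by character:
  Position 0: read '0', 1-count=0 -> q_even (no change)
  Position 1: read '1', 1-count=1 -> q_odd
  Position 2: read '0', 1-count=1 -> q_odd (no change)
  Position 3: read '1', 1-count=2 -> q_even
  Position 4: read '1', 1-count=3 -> q_odd
  Position 5: read '1', 1-count=4 -> q_even
  Position 6: read '0', 1-count=4 -> q_even (no change)
  Position 7: read '1', 1-count=5 -> q_odd
Final state: q_odd, total 1s = 5 (odd); the DFA requires an even count -> reject

0


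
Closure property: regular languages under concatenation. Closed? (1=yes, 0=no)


Regular languages are closed under:
- Union (DFA product construction)
- Intersection (DFA product construction)
- Complement (swap accept/reject states)
- Concatenation (NFA construction)
- Kleene star (NFA construction)
concatenation is in this list
Therefore: closed

1


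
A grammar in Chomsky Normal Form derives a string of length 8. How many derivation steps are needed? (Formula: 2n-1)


Chomsky Normal Form derivation:
String length n = 8
Each step either:
  - Splits a nonterminal into two (n-1 such steps)
  - Converts a nonterminal to terminal (n such steps)
Total = (n-1) + n = 2n - 1
= 2(8) - 1
= 16 - 1
= 15

15


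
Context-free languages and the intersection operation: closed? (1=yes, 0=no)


CFL closure properties:
  Closed under: union, concatenation, Kleene star
  NOT closed under: intersection, complement
Operation 'intersection' is in not-closed list -> No (not closed)

0


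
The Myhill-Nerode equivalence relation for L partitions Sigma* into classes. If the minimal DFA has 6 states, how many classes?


Myhill-Nerode theorem:
Number of equivalence classes = number of states in minimal DFA
Minimal DFA states = 6
Therefore equivalence classes = 6

6


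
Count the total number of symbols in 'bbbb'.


String: 'bbbb'
Counting characters:
  'b' appears 4 time(s)
Total length = 0 + 4 = 4

4


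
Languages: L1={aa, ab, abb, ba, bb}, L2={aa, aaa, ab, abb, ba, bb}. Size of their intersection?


L1 = {aa, ab, abb, ba, bb}
L2 = {aa, aaa, ab, abb, ba, bb}
Checking each string in L1 against L2:
  'aa': in L2? Yes
  'ab': in L2? Yes
  'abb': in L2? Yes
  'ba': in L2? Yes
  'bb': in L2? Yes
Intersection = {aa, ab, abb, ba, bb}
|L1 ∩ L2| = 5

5


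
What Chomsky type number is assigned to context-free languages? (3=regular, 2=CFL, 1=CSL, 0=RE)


Chomsky hierarchy levels:
  Type 3: Regular (DFA/NFA/regex)
  Type 2: Context-free (PDA)
  Type 1: Context-sensitive
  Type 0: Recursively enumerable (TM)
'context-free' corresponds to Type 2

2


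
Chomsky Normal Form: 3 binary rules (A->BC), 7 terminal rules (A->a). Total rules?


CNF allows two rule forms:
  A -> BC (binary): 3 rules
  A -> a (terminal): 7 rules
Total = 3 + 7 = 10

10


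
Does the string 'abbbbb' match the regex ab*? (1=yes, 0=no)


Pattern: ab*
String: 'abbbbb'
Pattern requires: exactly one 'a' followed by zero or more 'b's
First char is 'a' -> OK
Rest 'bbbbb': all b's? Yes
Result: 1

1


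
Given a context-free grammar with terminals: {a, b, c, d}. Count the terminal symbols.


Terminal symbols: a, b, c, d
Counting each: a (#1), b (#2), c (#3), d (#4)
Total = 4

4


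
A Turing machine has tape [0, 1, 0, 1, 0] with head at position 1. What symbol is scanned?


Tape: [0, 1, 0, 1, 0]
Positions: 0 1 2 3 4
Values:    0 1 0 1 0
Head at position 1
tape[1] = 1

1


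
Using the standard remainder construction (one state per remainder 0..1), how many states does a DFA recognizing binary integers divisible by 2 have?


Divisibility by 2 is tracked via the remainder mod 2: 0, 1, ..., 1
The construction assigns one state to each remainder
Number of remainders = 2

2


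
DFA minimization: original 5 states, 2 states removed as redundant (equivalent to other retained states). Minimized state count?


Original DFA: 5 states
Redundant states removed: 2
Minimized states = original - removed
= 5 - 2
= 3

3


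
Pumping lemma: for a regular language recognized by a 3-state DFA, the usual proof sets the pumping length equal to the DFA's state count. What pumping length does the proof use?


Pumping lemma for regular languages (standard proof):
Take p = |Q|, the number of DFA states.
Any string of length >= |Q| passes through |Q|+1 states while reading its first |Q| symbols,
so by pigeonhole some state repeats, giving the loop that can be pumped.
Here |Q| = 3
Therefore the proof uses p = 3

3


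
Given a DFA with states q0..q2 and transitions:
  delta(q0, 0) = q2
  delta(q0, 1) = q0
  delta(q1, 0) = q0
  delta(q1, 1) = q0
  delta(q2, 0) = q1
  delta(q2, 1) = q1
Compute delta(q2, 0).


Looking up transition function:
delta(q2, 0) in the table
Row: q2, Column: 0
Result: q1

q1


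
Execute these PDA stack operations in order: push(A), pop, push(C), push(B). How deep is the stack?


Tracing stack operations:
  push(A) -> stack = [A], depth=1
  pop -> removed A, stack = [], depth=0
  push(C) -> stack = [C], depth=1
  push(B) -> stack = [C,B], depth=2
Final depth = 2

2


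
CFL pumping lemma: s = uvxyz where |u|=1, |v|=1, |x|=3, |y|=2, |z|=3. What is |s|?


|s| = |u| + |v| + |x| + |y| + |z|
= 1 + 1 + 3 + 2 + 3
= 2 + 3 + 5
= 5 + 5
= 10

10


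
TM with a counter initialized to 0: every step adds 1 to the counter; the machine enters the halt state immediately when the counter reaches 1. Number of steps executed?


Counter starts at 0. Counting sequence:
  Step 1: counter = 1
Counter reached 1 -> halt
Total steps = 1

1
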